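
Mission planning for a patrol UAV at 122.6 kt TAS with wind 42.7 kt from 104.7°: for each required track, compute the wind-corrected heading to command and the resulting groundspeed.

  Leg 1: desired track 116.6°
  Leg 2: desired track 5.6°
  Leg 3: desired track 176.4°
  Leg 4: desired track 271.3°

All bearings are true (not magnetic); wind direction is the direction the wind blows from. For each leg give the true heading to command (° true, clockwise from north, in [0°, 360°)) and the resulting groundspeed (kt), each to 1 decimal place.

Leg 1: desired track 116.6°; wind correction -4.1° → command heading 112.5°, groundspeed 80.5 kt
Leg 2: desired track 5.6°; wind correction +20.1° → command heading 25.7°, groundspeed 121.9 kt
Leg 3: desired track 176.4°; wind correction -19.3° → command heading 157.1°, groundspeed 102.3 kt
Leg 4: desired track 271.3°; wind correction -4.6° → command heading 266.7°, groundspeed 163.7 kt

Leg 1: heading=112.5°, groundspeed=80.5 kt
Leg 2: heading=25.7°, groundspeed=121.9 kt
Leg 3: heading=157.1°, groundspeed=102.3 kt
Leg 4: heading=266.7°, groundspeed=163.7 kt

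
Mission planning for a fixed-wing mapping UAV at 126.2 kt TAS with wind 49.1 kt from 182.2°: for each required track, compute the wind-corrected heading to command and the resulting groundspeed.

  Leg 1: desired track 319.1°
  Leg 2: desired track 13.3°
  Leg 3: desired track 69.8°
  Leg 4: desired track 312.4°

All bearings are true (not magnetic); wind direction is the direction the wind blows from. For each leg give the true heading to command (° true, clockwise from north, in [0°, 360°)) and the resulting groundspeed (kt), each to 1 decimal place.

Leg 1: heading=303.7°, groundspeed=157.5 kt
Leg 2: heading=17.6°, groundspeed=174.0 kt
Leg 3: heading=90.9°, groundspeed=136.5 kt
Leg 4: heading=295.1°, groundspeed=152.2 kt

Leg 1: desired track 319.1°; wind correction -15.4° → command heading 303.7°, groundspeed 157.5 kt
Leg 2: desired track 13.3°; wind correction +4.3° → command heading 17.6°, groundspeed 174.0 kt
Leg 3: desired track 69.8°; wind correction +21.1° → command heading 90.9°, groundspeed 136.5 kt
Leg 4: desired track 312.4°; wind correction -17.3° → command heading 295.1°, groundspeed 152.2 kt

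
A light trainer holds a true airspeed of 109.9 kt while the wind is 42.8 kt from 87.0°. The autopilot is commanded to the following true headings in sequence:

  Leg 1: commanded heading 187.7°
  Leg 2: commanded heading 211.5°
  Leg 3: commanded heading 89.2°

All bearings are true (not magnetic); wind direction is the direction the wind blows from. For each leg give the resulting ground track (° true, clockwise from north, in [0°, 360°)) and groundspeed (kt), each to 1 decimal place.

Leg 1: heading 187.7°; drift +19.6° → track 207.3°, groundspeed 125.1 kt
Leg 2: heading 211.5°; drift +14.7° → track 226.2°, groundspeed 138.7 kt
Leg 3: heading 89.2°; drift +1.4° → track 90.6°, groundspeed 67.2 kt

Leg 1: track=207.3°, groundspeed=125.1 kt
Leg 2: track=226.2°, groundspeed=138.7 kt
Leg 3: track=90.6°, groundspeed=67.2 kt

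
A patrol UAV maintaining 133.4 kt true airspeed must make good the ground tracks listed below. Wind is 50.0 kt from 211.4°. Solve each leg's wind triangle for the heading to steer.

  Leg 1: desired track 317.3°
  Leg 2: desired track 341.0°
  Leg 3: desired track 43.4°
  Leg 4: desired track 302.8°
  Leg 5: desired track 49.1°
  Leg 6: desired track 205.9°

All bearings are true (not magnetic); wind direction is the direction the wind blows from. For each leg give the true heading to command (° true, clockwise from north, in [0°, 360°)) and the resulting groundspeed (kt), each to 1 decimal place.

Leg 1: desired track 317.3°; wind correction -21.1° → command heading 296.2°, groundspeed 138.1 kt
Leg 2: desired track 341.0°; wind correction -16.8° → command heading 324.2°, groundspeed 159.6 kt
Leg 3: desired track 43.4°; wind correction +4.5° → command heading 47.9°, groundspeed 181.9 kt
Leg 4: desired track 302.8°; wind correction -22.0° → command heading 280.8°, groundspeed 124.9 kt
Leg 5: desired track 49.1°; wind correction +6.5° → command heading 55.6°, groundspeed 180.2 kt
Leg 6: desired track 205.9°; wind correction +2.1° → command heading 208.0°, groundspeed 83.5 kt

Leg 1: heading=296.2°, groundspeed=138.1 kt
Leg 2: heading=324.2°, groundspeed=159.6 kt
Leg 3: heading=47.9°, groundspeed=181.9 kt
Leg 4: heading=280.8°, groundspeed=124.9 kt
Leg 5: heading=55.6°, groundspeed=180.2 kt
Leg 6: heading=208.0°, groundspeed=83.5 kt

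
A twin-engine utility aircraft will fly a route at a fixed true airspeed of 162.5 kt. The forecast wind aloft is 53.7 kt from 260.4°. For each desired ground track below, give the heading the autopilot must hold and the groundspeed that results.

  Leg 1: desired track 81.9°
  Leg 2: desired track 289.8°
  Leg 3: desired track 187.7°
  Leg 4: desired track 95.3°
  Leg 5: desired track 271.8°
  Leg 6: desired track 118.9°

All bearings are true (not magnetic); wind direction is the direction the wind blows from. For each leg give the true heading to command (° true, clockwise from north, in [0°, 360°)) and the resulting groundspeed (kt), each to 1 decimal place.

Leg 1: desired track 81.9°; wind correction +0.5° → command heading 82.4°, groundspeed 216.2 kt
Leg 2: desired track 289.8°; wind correction -9.3° → command heading 280.5°, groundspeed 113.6 kt
Leg 3: desired track 187.7°; wind correction +18.4° → command heading 206.1°, groundspeed 138.2 kt
Leg 4: desired track 95.3°; wind correction +4.9° → command heading 100.2°, groundspeed 213.8 kt
Leg 5: desired track 271.8°; wind correction -3.7° → command heading 268.1°, groundspeed 109.5 kt
Leg 6: desired track 118.9°; wind correction +11.9° → command heading 130.8°, groundspeed 201.1 kt

Leg 1: heading=82.4°, groundspeed=216.2 kt
Leg 2: heading=280.5°, groundspeed=113.6 kt
Leg 3: heading=206.1°, groundspeed=138.2 kt
Leg 4: heading=100.2°, groundspeed=213.8 kt
Leg 5: heading=268.1°, groundspeed=109.5 kt
Leg 6: heading=130.8°, groundspeed=201.1 kt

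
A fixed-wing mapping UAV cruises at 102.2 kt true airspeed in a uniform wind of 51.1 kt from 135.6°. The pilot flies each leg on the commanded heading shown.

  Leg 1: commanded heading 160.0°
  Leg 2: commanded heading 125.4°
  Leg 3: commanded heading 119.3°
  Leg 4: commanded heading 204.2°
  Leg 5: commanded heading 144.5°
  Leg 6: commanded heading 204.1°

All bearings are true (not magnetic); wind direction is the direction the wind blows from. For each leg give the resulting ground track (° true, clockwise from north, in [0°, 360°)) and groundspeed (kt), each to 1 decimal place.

Leg 1: heading 160.0°; drift +20.8° → track 180.8°, groundspeed 59.5 kt
Leg 2: heading 125.4°; drift -9.9° → track 115.5°, groundspeed 52.7 kt
Leg 3: heading 119.3°; drift -15.1° → track 104.2°, groundspeed 55.1 kt
Leg 4: heading 204.2°; drift +29.7° → track 233.9°, groundspeed 96.2 kt
Leg 5: heading 144.5°; drift +8.7° → track 153.2°, groundspeed 52.3 kt
Leg 6: heading 204.1°; drift +29.7° → track 233.8°, groundspeed 96.1 kt

Leg 1: track=180.8°, groundspeed=59.5 kt
Leg 2: track=115.5°, groundspeed=52.7 kt
Leg 3: track=104.2°, groundspeed=55.1 kt
Leg 4: track=233.9°, groundspeed=96.2 kt
Leg 5: track=153.2°, groundspeed=52.3 kt
Leg 6: track=233.8°, groundspeed=96.1 kt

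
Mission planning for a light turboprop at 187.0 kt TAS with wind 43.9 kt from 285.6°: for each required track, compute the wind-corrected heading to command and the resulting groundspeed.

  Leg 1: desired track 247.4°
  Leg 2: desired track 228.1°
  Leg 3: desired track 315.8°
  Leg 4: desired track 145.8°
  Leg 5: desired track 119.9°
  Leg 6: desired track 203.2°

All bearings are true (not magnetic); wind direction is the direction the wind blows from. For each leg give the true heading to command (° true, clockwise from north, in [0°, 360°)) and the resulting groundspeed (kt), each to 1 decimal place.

Leg 1: desired track 247.4°; wind correction +8.3° → command heading 255.7°, groundspeed 150.5 kt
Leg 2: desired track 228.1°; wind correction +11.4° → command heading 239.5°, groundspeed 159.7 kt
Leg 3: desired track 315.8°; wind correction -6.8° → command heading 309.0°, groundspeed 147.7 kt
Leg 4: desired track 145.8°; wind correction +8.7° → command heading 154.5°, groundspeed 218.4 kt
Leg 5: desired track 119.9°; wind correction +3.3° → command heading 123.2°, groundspeed 229.2 kt
Leg 6: desired track 203.2°; wind correction +13.5° → command heading 216.7°, groundspeed 176.1 kt

Leg 1: heading=255.7°, groundspeed=150.5 kt
Leg 2: heading=239.5°, groundspeed=159.7 kt
Leg 3: heading=309.0°, groundspeed=147.7 kt
Leg 4: heading=154.5°, groundspeed=218.4 kt
Leg 5: heading=123.2°, groundspeed=229.2 kt
Leg 6: heading=216.7°, groundspeed=176.1 kt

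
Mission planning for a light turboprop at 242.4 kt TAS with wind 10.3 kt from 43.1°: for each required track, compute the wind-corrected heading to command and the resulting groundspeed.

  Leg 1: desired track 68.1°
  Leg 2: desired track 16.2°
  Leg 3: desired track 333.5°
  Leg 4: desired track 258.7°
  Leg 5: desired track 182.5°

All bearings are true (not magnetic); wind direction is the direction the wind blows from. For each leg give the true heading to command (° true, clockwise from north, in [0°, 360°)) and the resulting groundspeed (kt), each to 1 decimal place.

Leg 1: desired track 68.1°; wind correction -1.0° → command heading 67.1°, groundspeed 233.0 kt
Leg 2: desired track 16.2°; wind correction +1.1° → command heading 17.3°, groundspeed 233.2 kt
Leg 3: desired track 333.5°; wind correction +2.3° → command heading 335.8°, groundspeed 238.6 kt
Leg 4: desired track 258.7°; wind correction +1.4° → command heading 260.1°, groundspeed 250.7 kt
Leg 5: desired track 182.5°; wind correction -1.6° → command heading 180.9°, groundspeed 250.1 kt

Leg 1: heading=67.1°, groundspeed=233.0 kt
Leg 2: heading=17.3°, groundspeed=233.2 kt
Leg 3: heading=335.8°, groundspeed=238.6 kt
Leg 4: heading=260.1°, groundspeed=250.7 kt
Leg 5: heading=180.9°, groundspeed=250.1 kt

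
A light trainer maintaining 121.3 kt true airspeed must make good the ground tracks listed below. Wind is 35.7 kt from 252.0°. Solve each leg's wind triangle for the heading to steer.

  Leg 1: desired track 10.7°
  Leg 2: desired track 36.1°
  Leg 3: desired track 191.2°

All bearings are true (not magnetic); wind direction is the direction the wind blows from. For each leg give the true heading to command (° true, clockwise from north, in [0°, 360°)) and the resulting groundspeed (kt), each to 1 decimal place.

Leg 1: heading=355.7°, groundspeed=134.3 kt
Leg 2: heading=26.2°, groundspeed=148.4 kt
Leg 3: heading=206.1°, groundspeed=99.8 kt

Leg 1: desired track 10.7°; wind correction -15.0° → command heading 355.7°, groundspeed 134.3 kt
Leg 2: desired track 36.1°; wind correction -9.9° → command heading 26.2°, groundspeed 148.4 kt
Leg 3: desired track 191.2°; wind correction +14.9° → command heading 206.1°, groundspeed 99.8 kt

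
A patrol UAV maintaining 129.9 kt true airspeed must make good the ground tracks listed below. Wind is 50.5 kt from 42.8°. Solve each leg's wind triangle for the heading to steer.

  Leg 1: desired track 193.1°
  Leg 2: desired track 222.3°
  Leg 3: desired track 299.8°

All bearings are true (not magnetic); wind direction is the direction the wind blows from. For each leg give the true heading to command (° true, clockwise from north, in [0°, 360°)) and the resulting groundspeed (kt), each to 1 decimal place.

Leg 1: desired track 193.1°; wind correction -11.1° → command heading 182.0°, groundspeed 171.3 kt
Leg 2: desired track 222.3°; wind correction -0.2° → command heading 222.1°, groundspeed 180.4 kt
Leg 3: desired track 299.8°; wind correction +22.3° → command heading 322.1°, groundspeed 131.6 kt

Leg 1: heading=182.0°, groundspeed=171.3 kt
Leg 2: heading=222.1°, groundspeed=180.4 kt
Leg 3: heading=322.1°, groundspeed=131.6 kt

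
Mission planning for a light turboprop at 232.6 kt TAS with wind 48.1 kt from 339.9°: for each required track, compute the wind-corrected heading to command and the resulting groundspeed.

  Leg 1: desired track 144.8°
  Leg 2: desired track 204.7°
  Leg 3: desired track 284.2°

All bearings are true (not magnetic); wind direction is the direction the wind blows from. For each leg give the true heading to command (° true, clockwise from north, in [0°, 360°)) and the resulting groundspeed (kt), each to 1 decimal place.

Leg 1: desired track 144.8°; wind correction -3.1° → command heading 141.7°, groundspeed 278.7 kt
Leg 2: desired track 204.7°; wind correction +8.4° → command heading 213.1°, groundspeed 264.2 kt
Leg 3: desired track 284.2°; wind correction +9.8° → command heading 294.0°, groundspeed 202.1 kt

Leg 1: heading=141.7°, groundspeed=278.7 kt
Leg 2: heading=213.1°, groundspeed=264.2 kt
Leg 3: heading=294.0°, groundspeed=202.1 kt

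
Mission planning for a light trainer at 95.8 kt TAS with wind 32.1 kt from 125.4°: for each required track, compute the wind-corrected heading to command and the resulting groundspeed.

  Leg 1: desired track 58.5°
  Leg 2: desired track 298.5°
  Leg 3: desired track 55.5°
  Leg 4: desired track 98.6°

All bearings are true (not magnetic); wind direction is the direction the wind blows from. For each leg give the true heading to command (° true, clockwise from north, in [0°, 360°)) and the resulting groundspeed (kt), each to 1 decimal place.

Leg 1: desired track 58.5°; wind correction +18.0° → command heading 76.5°, groundspeed 78.5 kt
Leg 2: desired track 298.5°; wind correction -2.3° → command heading 296.2°, groundspeed 127.6 kt
Leg 3: desired track 55.5°; wind correction +18.3° → command heading 73.8°, groundspeed 79.9 kt
Leg 4: desired track 98.6°; wind correction +8.7° → command heading 107.3°, groundspeed 66.0 kt

Leg 1: heading=76.5°, groundspeed=78.5 kt
Leg 2: heading=296.2°, groundspeed=127.6 kt
Leg 3: heading=73.8°, groundspeed=79.9 kt
Leg 4: heading=107.3°, groundspeed=66.0 kt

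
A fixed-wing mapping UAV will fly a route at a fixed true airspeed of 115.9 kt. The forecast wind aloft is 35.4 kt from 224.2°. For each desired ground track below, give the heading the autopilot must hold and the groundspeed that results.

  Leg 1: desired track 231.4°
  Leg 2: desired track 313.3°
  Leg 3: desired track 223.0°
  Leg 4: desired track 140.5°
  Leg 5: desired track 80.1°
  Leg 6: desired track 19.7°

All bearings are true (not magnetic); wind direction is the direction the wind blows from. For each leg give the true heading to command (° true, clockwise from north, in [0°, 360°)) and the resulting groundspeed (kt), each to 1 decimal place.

Leg 1: heading=229.2°, groundspeed=80.7 kt
Leg 2: heading=295.5°, groundspeed=109.8 kt
Leg 3: heading=223.4°, groundspeed=80.5 kt
Leg 4: heading=158.2°, groundspeed=106.5 kt
Leg 5: heading=90.4°, groundspeed=142.7 kt
Leg 6: heading=12.4°, groundspeed=147.2 kt

Leg 1: desired track 231.4°; wind correction -2.2° → command heading 229.2°, groundspeed 80.7 kt
Leg 2: desired track 313.3°; wind correction -17.8° → command heading 295.5°, groundspeed 109.8 kt
Leg 3: desired track 223.0°; wind correction +0.4° → command heading 223.4°, groundspeed 80.5 kt
Leg 4: desired track 140.5°; wind correction +17.7° → command heading 158.2°, groundspeed 106.5 kt
Leg 5: desired track 80.1°; wind correction +10.3° → command heading 90.4°, groundspeed 142.7 kt
Leg 6: desired track 19.7°; wind correction -7.3° → command heading 12.4°, groundspeed 147.2 kt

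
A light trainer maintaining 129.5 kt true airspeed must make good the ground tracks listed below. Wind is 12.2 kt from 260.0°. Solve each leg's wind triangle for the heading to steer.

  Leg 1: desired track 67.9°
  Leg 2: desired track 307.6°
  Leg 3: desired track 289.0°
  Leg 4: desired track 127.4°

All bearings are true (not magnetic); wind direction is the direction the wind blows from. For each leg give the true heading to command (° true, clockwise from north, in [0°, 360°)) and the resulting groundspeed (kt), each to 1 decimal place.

Leg 1: desired track 67.9°; wind correction -1.1° → command heading 66.8°, groundspeed 141.4 kt
Leg 2: desired track 307.6°; wind correction -4.0° → command heading 303.6°, groundspeed 121.0 kt
Leg 3: desired track 289.0°; wind correction -2.6° → command heading 286.4°, groundspeed 118.7 kt
Leg 4: desired track 127.4°; wind correction +4.0° → command heading 131.4°, groundspeed 137.4 kt

Leg 1: heading=66.8°, groundspeed=141.4 kt
Leg 2: heading=303.6°, groundspeed=121.0 kt
Leg 3: heading=286.4°, groundspeed=118.7 kt
Leg 4: heading=131.4°, groundspeed=137.4 kt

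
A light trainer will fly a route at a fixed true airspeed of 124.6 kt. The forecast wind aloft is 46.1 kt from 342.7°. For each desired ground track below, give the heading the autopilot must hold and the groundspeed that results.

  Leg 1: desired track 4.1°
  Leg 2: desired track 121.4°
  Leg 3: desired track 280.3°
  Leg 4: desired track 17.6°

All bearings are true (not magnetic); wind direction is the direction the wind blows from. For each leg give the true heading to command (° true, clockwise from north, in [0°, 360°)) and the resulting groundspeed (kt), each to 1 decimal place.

Leg 1: heading=356.3°, groundspeed=80.5 kt
Leg 2: heading=107.3°, groundspeed=155.5 kt
Leg 3: heading=299.4°, groundspeed=96.4 kt
Leg 4: heading=5.4°, groundspeed=84.0 kt

Leg 1: desired track 4.1°; wind correction -7.8° → command heading 356.3°, groundspeed 80.5 kt
Leg 2: desired track 121.4°; wind correction -14.1° → command heading 107.3°, groundspeed 155.5 kt
Leg 3: desired track 280.3°; wind correction +19.1° → command heading 299.4°, groundspeed 96.4 kt
Leg 4: desired track 17.6°; wind correction -12.2° → command heading 5.4°, groundspeed 84.0 kt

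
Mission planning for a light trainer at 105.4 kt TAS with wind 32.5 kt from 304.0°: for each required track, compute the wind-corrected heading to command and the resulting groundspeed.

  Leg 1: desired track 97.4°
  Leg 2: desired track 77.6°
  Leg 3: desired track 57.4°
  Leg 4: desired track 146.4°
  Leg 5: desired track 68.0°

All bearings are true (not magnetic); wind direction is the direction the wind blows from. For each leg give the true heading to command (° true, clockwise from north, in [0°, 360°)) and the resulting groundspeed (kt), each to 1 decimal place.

Leg 1: heading=89.5°, groundspeed=133.5 kt
Leg 2: heading=64.7°, groundspeed=125.2 kt
Leg 3: heading=41.0°, groundspeed=114.0 kt
Leg 4: heading=153.1°, groundspeed=134.7 kt
Leg 5: heading=53.2°, groundspeed=120.1 kt

Leg 1: desired track 97.4°; wind correction -7.9° → command heading 89.5°, groundspeed 133.5 kt
Leg 2: desired track 77.6°; wind correction -12.9° → command heading 64.7°, groundspeed 125.2 kt
Leg 3: desired track 57.4°; wind correction -16.4° → command heading 41.0°, groundspeed 114.0 kt
Leg 4: desired track 146.4°; wind correction +6.7° → command heading 153.1°, groundspeed 134.7 kt
Leg 5: desired track 68.0°; wind correction -14.8° → command heading 53.2°, groundspeed 120.1 kt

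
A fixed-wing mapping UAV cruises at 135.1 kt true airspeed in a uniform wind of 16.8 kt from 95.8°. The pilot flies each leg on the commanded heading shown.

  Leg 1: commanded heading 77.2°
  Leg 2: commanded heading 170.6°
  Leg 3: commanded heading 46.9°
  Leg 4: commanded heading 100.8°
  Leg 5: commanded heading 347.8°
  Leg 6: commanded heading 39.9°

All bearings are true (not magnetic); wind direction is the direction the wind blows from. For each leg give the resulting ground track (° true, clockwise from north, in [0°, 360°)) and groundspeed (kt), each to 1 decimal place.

Leg 1: track=74.6°, groundspeed=119.3 kt
Leg 2: track=177.7°, groundspeed=131.7 kt
Leg 3: track=41.1°, groundspeed=124.7 kt
Leg 4: track=101.5°, groundspeed=118.4 kt
Leg 5: track=341.3°, groundspeed=141.2 kt
Leg 6: track=33.6°, groundspeed=126.4 kt

Leg 1: heading 77.2°; drift -2.6° → track 74.6°, groundspeed 119.3 kt
Leg 2: heading 170.6°; drift +7.1° → track 177.7°, groundspeed 131.7 kt
Leg 3: heading 46.9°; drift -5.8° → track 41.1°, groundspeed 124.7 kt
Leg 4: heading 100.8°; drift +0.7° → track 101.5°, groundspeed 118.4 kt
Leg 5: heading 347.8°; drift -6.5° → track 341.3°, groundspeed 141.2 kt
Leg 6: heading 39.9°; drift -6.3° → track 33.6°, groundspeed 126.4 kt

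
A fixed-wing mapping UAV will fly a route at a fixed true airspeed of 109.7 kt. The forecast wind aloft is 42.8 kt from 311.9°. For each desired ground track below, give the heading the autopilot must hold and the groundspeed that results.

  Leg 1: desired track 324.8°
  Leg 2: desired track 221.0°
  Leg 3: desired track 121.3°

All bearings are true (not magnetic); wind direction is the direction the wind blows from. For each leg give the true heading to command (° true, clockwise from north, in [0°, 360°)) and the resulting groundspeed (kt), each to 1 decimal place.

Leg 1: desired track 324.8°; wind correction -5.0° → command heading 319.8°, groundspeed 67.6 kt
Leg 2: desired track 221.0°; wind correction +23.0° → command heading 244.0°, groundspeed 101.7 kt
Leg 3: desired track 121.3°; wind correction -4.1° → command heading 117.2°, groundspeed 151.5 kt

Leg 1: heading=319.8°, groundspeed=67.6 kt
Leg 2: heading=244.0°, groundspeed=101.7 kt
Leg 3: heading=117.2°, groundspeed=151.5 kt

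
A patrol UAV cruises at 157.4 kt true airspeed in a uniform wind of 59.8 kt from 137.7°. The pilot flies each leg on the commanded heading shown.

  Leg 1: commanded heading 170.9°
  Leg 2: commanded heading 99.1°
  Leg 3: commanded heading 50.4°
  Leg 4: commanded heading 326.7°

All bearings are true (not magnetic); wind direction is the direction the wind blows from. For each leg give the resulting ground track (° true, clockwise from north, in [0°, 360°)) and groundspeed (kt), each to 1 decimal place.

Leg 1: track=187.9°, groundspeed=112.2 kt
Leg 2: track=80.5°, groundspeed=116.8 kt
Leg 3: track=29.3°, groundspeed=165.7 kt
Leg 4: track=324.2°, groundspeed=216.7 kt

Leg 1: heading 170.9°; drift +17.0° → track 187.9°, groundspeed 112.2 kt
Leg 2: heading 99.1°; drift -18.6° → track 80.5°, groundspeed 116.8 kt
Leg 3: heading 50.4°; drift -21.1° → track 29.3°, groundspeed 165.7 kt
Leg 4: heading 326.7°; drift -2.5° → track 324.2°, groundspeed 216.7 kt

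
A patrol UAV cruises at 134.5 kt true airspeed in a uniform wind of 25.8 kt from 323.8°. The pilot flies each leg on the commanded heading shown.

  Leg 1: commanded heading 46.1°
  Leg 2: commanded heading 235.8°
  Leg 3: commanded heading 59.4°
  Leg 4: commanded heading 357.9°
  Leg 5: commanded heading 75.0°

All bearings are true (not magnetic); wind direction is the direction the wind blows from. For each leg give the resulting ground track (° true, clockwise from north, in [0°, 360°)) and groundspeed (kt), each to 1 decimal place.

Leg 1: heading 46.1°; drift +11.0° → track 57.1°, groundspeed 133.5 kt
Leg 2: heading 235.8°; drift -10.9° → track 224.9°, groundspeed 136.1 kt
Leg 3: heading 59.4°; drift +10.6° → track 70.0°, groundspeed 139.4 kt
Leg 4: heading 357.9°; drift +7.3° → track 5.2°, groundspeed 114.1 kt
Leg 5: heading 75.0°; drift +9.5° → track 84.5°, groundspeed 145.8 kt

Leg 1: track=57.1°, groundspeed=133.5 kt
Leg 2: track=224.9°, groundspeed=136.1 kt
Leg 3: track=70.0°, groundspeed=139.4 kt
Leg 4: track=5.2°, groundspeed=114.1 kt
Leg 5: track=84.5°, groundspeed=145.8 kt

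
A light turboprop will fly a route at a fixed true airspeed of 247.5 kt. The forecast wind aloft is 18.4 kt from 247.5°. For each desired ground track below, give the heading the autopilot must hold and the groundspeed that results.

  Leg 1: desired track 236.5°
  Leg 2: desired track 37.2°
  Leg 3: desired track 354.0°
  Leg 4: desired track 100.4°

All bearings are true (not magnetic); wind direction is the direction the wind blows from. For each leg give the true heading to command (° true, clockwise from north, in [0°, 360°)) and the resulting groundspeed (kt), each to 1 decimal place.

Leg 1: heading=237.3°, groundspeed=229.4 kt
Leg 2: heading=35.1°, groundspeed=263.2 kt
Leg 3: heading=349.9°, groundspeed=252.1 kt
Leg 4: heading=102.7°, groundspeed=262.7 kt

Leg 1: desired track 236.5°; wind correction +0.8° → command heading 237.3°, groundspeed 229.4 kt
Leg 2: desired track 37.2°; wind correction -2.1° → command heading 35.1°, groundspeed 263.2 kt
Leg 3: desired track 354.0°; wind correction -4.1° → command heading 349.9°, groundspeed 252.1 kt
Leg 4: desired track 100.4°; wind correction +2.3° → command heading 102.7°, groundspeed 262.7 kt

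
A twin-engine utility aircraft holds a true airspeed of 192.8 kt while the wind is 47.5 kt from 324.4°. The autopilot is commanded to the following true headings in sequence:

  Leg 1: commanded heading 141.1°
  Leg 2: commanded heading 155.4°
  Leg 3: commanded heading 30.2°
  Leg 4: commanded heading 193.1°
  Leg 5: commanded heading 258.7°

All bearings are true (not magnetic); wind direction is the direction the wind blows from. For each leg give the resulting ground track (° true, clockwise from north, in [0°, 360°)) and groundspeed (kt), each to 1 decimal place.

Leg 1: heading 141.1°; drift +0.7° → track 141.8°, groundspeed 240.2 kt
Leg 2: heading 155.4°; drift -2.2° → track 153.2°, groundspeed 239.6 kt
Leg 3: heading 30.2°; drift +14.0° → track 44.2°, groundspeed 178.7 kt
Leg 4: heading 193.1°; drift -9.0° → track 184.1°, groundspeed 227.0 kt
Leg 5: heading 258.7°; drift -14.0° → track 244.7°, groundspeed 178.6 kt

Leg 1: track=141.8°, groundspeed=240.2 kt
Leg 2: track=153.2°, groundspeed=239.6 kt
Leg 3: track=44.2°, groundspeed=178.7 kt
Leg 4: track=184.1°, groundspeed=227.0 kt
Leg 5: track=244.7°, groundspeed=178.6 kt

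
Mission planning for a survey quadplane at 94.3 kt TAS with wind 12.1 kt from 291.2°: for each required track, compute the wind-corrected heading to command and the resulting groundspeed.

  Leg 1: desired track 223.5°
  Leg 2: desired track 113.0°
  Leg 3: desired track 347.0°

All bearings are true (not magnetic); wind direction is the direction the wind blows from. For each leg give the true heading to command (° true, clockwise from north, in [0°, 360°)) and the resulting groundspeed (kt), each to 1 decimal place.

Leg 1: heading=230.3°, groundspeed=89.0 kt
Leg 2: heading=113.2°, groundspeed=106.4 kt
Leg 3: heading=340.9°, groundspeed=87.0 kt

Leg 1: desired track 223.5°; wind correction +6.8° → command heading 230.3°, groundspeed 89.0 kt
Leg 2: desired track 113.0°; wind correction +0.2° → command heading 113.2°, groundspeed 106.4 kt
Leg 3: desired track 347.0°; wind correction -6.1° → command heading 340.9°, groundspeed 87.0 kt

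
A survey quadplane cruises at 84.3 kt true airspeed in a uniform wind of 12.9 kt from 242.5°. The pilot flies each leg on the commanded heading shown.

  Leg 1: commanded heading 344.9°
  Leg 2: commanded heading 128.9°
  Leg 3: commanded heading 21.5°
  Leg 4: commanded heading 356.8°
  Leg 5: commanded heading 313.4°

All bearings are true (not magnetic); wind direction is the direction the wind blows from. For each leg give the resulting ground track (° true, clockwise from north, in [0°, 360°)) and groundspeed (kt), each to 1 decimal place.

Leg 1: heading 344.9°; drift +8.2° → track 353.1°, groundspeed 88.0 kt
Leg 2: heading 128.9°; drift -7.5° → track 121.4°, groundspeed 90.2 kt
Leg 3: heading 21.5°; drift +5.1° → track 26.6°, groundspeed 94.4 kt
Leg 4: heading 356.8°; drift +7.5° → track 4.3°, groundspeed 90.4 kt
Leg 5: heading 313.4°; drift +8.7° → track 322.1°, groundspeed 81.0 kt

Leg 1: track=353.1°, groundspeed=88.0 kt
Leg 2: track=121.4°, groundspeed=90.2 kt
Leg 3: track=26.6°, groundspeed=94.4 kt
Leg 4: track=4.3°, groundspeed=90.4 kt
Leg 5: track=322.1°, groundspeed=81.0 kt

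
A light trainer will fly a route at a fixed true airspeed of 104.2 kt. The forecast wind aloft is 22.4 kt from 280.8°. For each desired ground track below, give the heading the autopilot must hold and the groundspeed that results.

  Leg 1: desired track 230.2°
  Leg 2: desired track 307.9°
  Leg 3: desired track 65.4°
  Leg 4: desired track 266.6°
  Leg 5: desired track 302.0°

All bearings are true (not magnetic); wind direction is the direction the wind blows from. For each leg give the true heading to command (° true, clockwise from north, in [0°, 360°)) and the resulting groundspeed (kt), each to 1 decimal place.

Leg 1: heading=239.8°, groundspeed=88.5 kt
Leg 2: heading=302.3°, groundspeed=83.8 kt
Leg 3: heading=58.2°, groundspeed=121.6 kt
Leg 4: heading=269.6°, groundspeed=82.3 kt
Leg 5: heading=297.5°, groundspeed=83.0 kt

Leg 1: desired track 230.2°; wind correction +9.6° → command heading 239.8°, groundspeed 88.5 kt
Leg 2: desired track 307.9°; wind correction -5.6° → command heading 302.3°, groundspeed 83.8 kt
Leg 3: desired track 65.4°; wind correction -7.2° → command heading 58.2°, groundspeed 121.6 kt
Leg 4: desired track 266.6°; wind correction +3.0° → command heading 269.6°, groundspeed 82.3 kt
Leg 5: desired track 302.0°; wind correction -4.5° → command heading 297.5°, groundspeed 83.0 kt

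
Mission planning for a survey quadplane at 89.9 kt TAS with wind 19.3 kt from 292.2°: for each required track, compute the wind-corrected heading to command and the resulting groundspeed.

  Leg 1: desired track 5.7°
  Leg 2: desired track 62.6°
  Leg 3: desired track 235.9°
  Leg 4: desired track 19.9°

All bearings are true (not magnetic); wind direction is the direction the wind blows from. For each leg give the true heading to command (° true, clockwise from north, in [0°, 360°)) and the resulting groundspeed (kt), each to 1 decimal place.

Leg 1: heading=353.8°, groundspeed=82.5 kt
Leg 2: heading=53.2°, groundspeed=101.2 kt
Leg 3: heading=246.2°, groundspeed=77.7 kt
Leg 4: heading=7.5°, groundspeed=87.0 kt

Leg 1: desired track 5.7°; wind correction -11.9° → command heading 353.8°, groundspeed 82.5 kt
Leg 2: desired track 62.6°; wind correction -9.4° → command heading 53.2°, groundspeed 101.2 kt
Leg 3: desired track 235.9°; wind correction +10.3° → command heading 246.2°, groundspeed 77.7 kt
Leg 4: desired track 19.9°; wind correction -12.4° → command heading 7.5°, groundspeed 87.0 kt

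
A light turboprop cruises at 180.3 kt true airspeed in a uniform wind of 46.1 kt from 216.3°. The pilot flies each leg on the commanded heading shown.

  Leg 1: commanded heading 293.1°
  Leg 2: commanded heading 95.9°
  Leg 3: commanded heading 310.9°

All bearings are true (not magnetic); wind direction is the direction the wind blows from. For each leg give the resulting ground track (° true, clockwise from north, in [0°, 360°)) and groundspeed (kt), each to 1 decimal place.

Leg 1: heading 293.1°; drift +14.8° → track 307.9°, groundspeed 175.6 kt
Leg 2: heading 95.9°; drift -11.0° → track 84.9°, groundspeed 207.5 kt
Leg 3: heading 310.9°; drift +14.0° → track 324.9°, groundspeed 189.6 kt

Leg 1: track=307.9°, groundspeed=175.6 kt
Leg 2: track=84.9°, groundspeed=207.5 kt
Leg 3: track=324.9°, groundspeed=189.6 kt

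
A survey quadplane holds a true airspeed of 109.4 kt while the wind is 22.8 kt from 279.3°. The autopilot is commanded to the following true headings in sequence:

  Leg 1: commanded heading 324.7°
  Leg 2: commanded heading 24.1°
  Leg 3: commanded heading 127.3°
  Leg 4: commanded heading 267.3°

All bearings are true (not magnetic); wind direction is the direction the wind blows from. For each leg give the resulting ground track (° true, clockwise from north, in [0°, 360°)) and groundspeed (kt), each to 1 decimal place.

Leg 1: track=334.6°, groundspeed=94.8 kt
Leg 2: track=34.9°, groundspeed=117.3 kt
Leg 3: track=122.6°, groundspeed=130.0 kt
Leg 4: track=264.2°, groundspeed=87.2 kt

Leg 1: heading 324.7°; drift +9.9° → track 334.6°, groundspeed 94.8 kt
Leg 2: heading 24.1°; drift +10.8° → track 34.9°, groundspeed 117.3 kt
Leg 3: heading 127.3°; drift -4.7° → track 122.6°, groundspeed 130.0 kt
Leg 4: heading 267.3°; drift -3.1° → track 264.2°, groundspeed 87.2 kt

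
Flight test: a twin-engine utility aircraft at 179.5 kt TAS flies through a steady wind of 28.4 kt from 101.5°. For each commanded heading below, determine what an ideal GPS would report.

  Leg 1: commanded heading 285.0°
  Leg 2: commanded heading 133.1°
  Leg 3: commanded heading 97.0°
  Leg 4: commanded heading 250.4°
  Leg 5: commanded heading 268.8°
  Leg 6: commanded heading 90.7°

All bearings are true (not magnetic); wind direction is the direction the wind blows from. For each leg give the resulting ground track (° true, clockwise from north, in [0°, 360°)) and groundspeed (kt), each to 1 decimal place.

Leg 1: heading 285.0°; drift -0.5° → track 284.5°, groundspeed 207.9 kt
Leg 2: heading 133.1°; drift +5.5° → track 138.6°, groundspeed 156.0 kt
Leg 3: heading 97.0°; drift -0.8° → track 96.2°, groundspeed 151.2 kt
Leg 4: heading 250.4°; drift +4.1° → track 254.5°, groundspeed 204.3 kt
Leg 5: heading 268.8°; drift +1.7° → track 270.5°, groundspeed 207.3 kt
Leg 6: heading 90.7°; drift -2.0° → track 88.7°, groundspeed 151.7 kt

Leg 1: track=284.5°, groundspeed=207.9 kt
Leg 2: track=138.6°, groundspeed=156.0 kt
Leg 3: track=96.2°, groundspeed=151.2 kt
Leg 4: track=254.5°, groundspeed=204.3 kt
Leg 5: track=270.5°, groundspeed=207.3 kt
Leg 6: track=88.7°, groundspeed=151.7 kt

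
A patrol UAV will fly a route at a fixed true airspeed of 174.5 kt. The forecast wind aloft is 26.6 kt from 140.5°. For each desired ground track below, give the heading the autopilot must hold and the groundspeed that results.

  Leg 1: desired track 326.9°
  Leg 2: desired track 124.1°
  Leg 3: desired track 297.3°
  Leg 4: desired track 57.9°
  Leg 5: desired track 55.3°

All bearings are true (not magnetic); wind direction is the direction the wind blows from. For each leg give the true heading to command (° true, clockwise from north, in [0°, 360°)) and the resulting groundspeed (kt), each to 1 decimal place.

Leg 1: desired track 326.9°; wind correction +1.0° → command heading 327.9°, groundspeed 200.9 kt
Leg 2: desired track 124.1°; wind correction +2.5° → command heading 126.6°, groundspeed 148.8 kt
Leg 3: desired track 297.3°; wind correction -3.4° → command heading 293.9°, groundspeed 198.6 kt
Leg 4: desired track 57.9°; wind correction +8.7° → command heading 66.6°, groundspeed 169.1 kt
Leg 5: desired track 55.3°; wind correction +8.7° → command heading 64.0°, groundspeed 170.2 kt

Leg 1: heading=327.9°, groundspeed=200.9 kt
Leg 2: heading=126.6°, groundspeed=148.8 kt
Leg 3: heading=293.9°, groundspeed=198.6 kt
Leg 4: heading=66.6°, groundspeed=169.1 kt
Leg 5: heading=64.0°, groundspeed=170.2 kt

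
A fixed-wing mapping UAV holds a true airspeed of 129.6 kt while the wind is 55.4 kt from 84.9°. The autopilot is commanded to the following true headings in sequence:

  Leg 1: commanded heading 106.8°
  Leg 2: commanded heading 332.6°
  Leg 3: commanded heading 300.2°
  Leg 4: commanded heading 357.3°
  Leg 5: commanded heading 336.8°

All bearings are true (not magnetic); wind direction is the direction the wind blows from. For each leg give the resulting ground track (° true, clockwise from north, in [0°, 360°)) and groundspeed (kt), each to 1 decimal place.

Leg 1: track=121.6°, groundspeed=80.9 kt
Leg 2: track=313.8°, groundspeed=159.1 kt
Leg 3: track=289.8°, groundspeed=177.7 kt
Leg 4: track=333.8°, groundspeed=138.8 kt
Leg 5: track=317.1°, groundspeed=156.0 kt

Leg 1: heading 106.8°; drift +14.8° → track 121.6°, groundspeed 80.9 kt
Leg 2: heading 332.6°; drift -18.8° → track 313.8°, groundspeed 159.1 kt
Leg 3: heading 300.2°; drift -10.4° → track 289.8°, groundspeed 177.7 kt
Leg 4: heading 357.3°; drift -23.5° → track 333.8°, groundspeed 138.8 kt
Leg 5: heading 336.8°; drift -19.7° → track 317.1°, groundspeed 156.0 kt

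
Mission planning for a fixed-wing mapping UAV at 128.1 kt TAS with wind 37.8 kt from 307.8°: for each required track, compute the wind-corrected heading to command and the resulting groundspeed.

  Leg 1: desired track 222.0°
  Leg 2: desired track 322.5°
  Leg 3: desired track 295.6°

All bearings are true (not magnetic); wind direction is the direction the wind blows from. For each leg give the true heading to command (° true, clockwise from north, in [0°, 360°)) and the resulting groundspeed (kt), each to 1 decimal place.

Leg 1: heading=239.1°, groundspeed=119.7 kt
Leg 2: heading=318.2°, groundspeed=91.2 kt
Leg 3: heading=299.2°, groundspeed=90.9 kt

Leg 1: desired track 222.0°; wind correction +17.1° → command heading 239.1°, groundspeed 119.7 kt
Leg 2: desired track 322.5°; wind correction -4.3° → command heading 318.2°, groundspeed 91.2 kt
Leg 3: desired track 295.6°; wind correction +3.6° → command heading 299.2°, groundspeed 90.9 kt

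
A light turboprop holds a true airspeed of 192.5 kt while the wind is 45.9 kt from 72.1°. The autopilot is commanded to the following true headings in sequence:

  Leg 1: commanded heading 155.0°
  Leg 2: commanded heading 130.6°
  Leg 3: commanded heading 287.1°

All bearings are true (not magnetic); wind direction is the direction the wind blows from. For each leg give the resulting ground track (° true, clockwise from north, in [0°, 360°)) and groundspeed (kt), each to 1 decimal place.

Leg 1: heading 155.0°; drift +13.7° → track 168.7°, groundspeed 192.3 kt
Leg 2: heading 130.6°; drift +13.1° → track 143.7°, groundspeed 173.0 kt
Leg 3: heading 287.1°; drift -6.5° → track 280.6°, groundspeed 231.6 kt

Leg 1: track=168.7°, groundspeed=192.3 kt
Leg 2: track=143.7°, groundspeed=173.0 kt
Leg 3: track=280.6°, groundspeed=231.6 kt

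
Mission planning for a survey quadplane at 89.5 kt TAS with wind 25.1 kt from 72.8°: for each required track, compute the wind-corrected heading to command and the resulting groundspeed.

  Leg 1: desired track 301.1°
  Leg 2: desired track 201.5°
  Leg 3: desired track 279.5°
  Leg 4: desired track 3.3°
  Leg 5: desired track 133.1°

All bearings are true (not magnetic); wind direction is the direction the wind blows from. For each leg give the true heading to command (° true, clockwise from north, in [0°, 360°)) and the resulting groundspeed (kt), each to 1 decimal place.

Leg 1: heading=313.2°, groundspeed=104.2 kt
Leg 2: heading=188.9°, groundspeed=103.0 kt
Leg 3: heading=286.7°, groundspeed=111.2 kt
Leg 4: heading=18.5°, groundspeed=77.6 kt
Leg 5: heading=119.0°, groundspeed=74.4 kt

Leg 1: desired track 301.1°; wind correction +12.1° → command heading 313.2°, groundspeed 104.2 kt
Leg 2: desired track 201.5°; wind correction -12.6° → command heading 188.9°, groundspeed 103.0 kt
Leg 3: desired track 279.5°; wind correction +7.2° → command heading 286.7°, groundspeed 111.2 kt
Leg 4: desired track 3.3°; wind correction +15.2° → command heading 18.5°, groundspeed 77.6 kt
Leg 5: desired track 133.1°; wind correction -14.1° → command heading 119.0°, groundspeed 74.4 kt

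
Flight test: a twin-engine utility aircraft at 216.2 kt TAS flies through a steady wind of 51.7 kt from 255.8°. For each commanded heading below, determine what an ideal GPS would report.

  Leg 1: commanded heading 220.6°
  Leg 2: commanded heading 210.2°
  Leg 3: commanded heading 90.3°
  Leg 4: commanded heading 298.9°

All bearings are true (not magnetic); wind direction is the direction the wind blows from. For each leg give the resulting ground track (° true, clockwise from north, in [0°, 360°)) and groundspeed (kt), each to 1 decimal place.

Leg 1: heading 220.6°; drift -9.7° → track 210.9°, groundspeed 176.5 kt
Leg 2: heading 210.2°; drift -11.6° → track 198.6°, groundspeed 183.8 kt
Leg 3: heading 90.3°; drift -2.8° → track 87.5°, groundspeed 266.6 kt
Leg 4: heading 298.9°; drift +11.2° → track 310.1°, groundspeed 181.9 kt

Leg 1: track=210.9°, groundspeed=176.5 kt
Leg 2: track=198.6°, groundspeed=183.8 kt
Leg 3: track=87.5°, groundspeed=266.6 kt
Leg 4: track=310.1°, groundspeed=181.9 kt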